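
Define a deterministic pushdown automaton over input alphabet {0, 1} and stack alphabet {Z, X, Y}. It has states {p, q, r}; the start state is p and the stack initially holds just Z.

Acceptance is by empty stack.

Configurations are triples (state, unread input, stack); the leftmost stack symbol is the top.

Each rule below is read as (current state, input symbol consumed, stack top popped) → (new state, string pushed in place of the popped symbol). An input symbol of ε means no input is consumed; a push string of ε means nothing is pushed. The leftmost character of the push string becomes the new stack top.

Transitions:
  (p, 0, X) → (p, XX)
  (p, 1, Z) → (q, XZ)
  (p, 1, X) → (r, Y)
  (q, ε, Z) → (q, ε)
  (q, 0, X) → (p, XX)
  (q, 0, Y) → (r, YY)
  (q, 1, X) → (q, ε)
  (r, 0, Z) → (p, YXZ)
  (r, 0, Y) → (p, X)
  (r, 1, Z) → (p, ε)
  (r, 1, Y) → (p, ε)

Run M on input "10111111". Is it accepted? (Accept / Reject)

(p, 10111111, Z)
  read 1, top Z: go to q, push XZ → (q, 0111111, XZ)
  read 0, top X: go to p, push XX → (p, 111111, XXZ)
  read 1, top X: go to r, push Y → (r, 11111, YXZ)
  read 1, top Y: go to p, push ε → (p, 1111, XZ)
  read 1, top X: go to r, push Y → (r, 111, YZ)
  read 1, top Y: go to p, push ε → (p, 11, Z)
  read 1, top Z: go to q, push XZ → (q, 1, XZ)
  read 1, top X: go to q, push ε → (q, ε, Z)
  ε-move, top Z: go to q, push ε → (q, ε, ε)
All input consumed and the stack is empty.

Accept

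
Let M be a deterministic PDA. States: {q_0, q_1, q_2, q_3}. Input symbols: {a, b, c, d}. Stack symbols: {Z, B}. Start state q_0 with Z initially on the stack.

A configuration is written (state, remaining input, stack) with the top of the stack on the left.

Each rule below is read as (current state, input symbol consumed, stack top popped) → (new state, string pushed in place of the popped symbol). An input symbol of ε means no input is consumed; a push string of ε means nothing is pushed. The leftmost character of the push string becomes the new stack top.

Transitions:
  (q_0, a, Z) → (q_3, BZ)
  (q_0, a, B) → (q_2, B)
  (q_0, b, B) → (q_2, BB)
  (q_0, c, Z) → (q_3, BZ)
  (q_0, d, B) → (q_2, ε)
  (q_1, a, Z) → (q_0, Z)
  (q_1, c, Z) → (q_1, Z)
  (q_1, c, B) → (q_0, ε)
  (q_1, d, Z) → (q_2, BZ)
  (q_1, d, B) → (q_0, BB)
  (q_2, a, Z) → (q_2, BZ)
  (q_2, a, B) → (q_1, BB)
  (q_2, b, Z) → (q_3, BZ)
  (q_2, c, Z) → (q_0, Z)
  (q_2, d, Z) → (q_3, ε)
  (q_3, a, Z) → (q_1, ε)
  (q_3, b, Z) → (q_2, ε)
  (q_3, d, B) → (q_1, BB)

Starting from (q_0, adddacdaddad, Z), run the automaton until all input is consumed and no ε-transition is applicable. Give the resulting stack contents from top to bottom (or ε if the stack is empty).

(q_0, adddacdaddad, Z)
  read a, top Z: go to q_3, push BZ → (q_3, dddacdaddad, BZ)
  read d, top B: go to q_1, push BB → (q_1, ddacdaddad, BBZ)
  read d, top B: go to q_0, push BB → (q_0, dacdaddad, BBBZ)
  read d, top B: go to q_2, push ε → (q_2, acdaddad, BBZ)
  read a, top B: go to q_1, push BB → (q_1, cdaddad, BBBZ)
  read c, top B: go to q_0, push ε → (q_0, daddad, BBZ)
  read d, top B: go to q_2, push ε → (q_2, addad, BZ)
  read a, top B: go to q_1, push BB → (q_1, ddad, BBZ)
  read d, top B: go to q_0, push BB → (q_0, dad, BBBZ)
  read d, top B: go to q_2, push ε → (q_2, ad, BBZ)
  read a, top B: go to q_1, push BB → (q_1, d, BBBZ)
  read d, top B: go to q_0, push BB → (q_0, ε, BBBBZ)
All input consumed in state q_0 with stack BBBBZ.

BBBBZ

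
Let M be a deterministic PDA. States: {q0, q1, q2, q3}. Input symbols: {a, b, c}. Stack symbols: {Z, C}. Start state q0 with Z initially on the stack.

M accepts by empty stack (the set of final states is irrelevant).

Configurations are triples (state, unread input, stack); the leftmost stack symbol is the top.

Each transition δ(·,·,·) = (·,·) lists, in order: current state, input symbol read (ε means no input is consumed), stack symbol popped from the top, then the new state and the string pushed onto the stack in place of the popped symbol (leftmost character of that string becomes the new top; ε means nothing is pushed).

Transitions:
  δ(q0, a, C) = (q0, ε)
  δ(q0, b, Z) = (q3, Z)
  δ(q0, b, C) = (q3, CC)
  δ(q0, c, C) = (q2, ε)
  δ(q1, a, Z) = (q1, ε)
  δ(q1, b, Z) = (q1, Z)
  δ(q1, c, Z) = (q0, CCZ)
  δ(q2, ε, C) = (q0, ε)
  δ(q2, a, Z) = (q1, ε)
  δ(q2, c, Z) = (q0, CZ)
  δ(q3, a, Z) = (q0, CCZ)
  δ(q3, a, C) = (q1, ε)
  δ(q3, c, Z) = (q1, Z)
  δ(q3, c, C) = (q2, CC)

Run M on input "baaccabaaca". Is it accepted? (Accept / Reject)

(q0, baaccabaaca, Z)
  read b, top Z: go to q3, push Z → (q3, aaccabaaca, Z)
  read a, top Z: go to q0, push CCZ → (q0, accabaaca, CCZ)
  read a, top C: go to q0, push ε → (q0, ccabaaca, CZ)
  read c, top C: go to q2, push ε → (q2, cabaaca, Z)
  read c, top Z: go to q0, push CZ → (q0, abaaca, CZ)
  read a, top C: go to q0, push ε → (q0, baaca, Z)
  read b, top Z: go to q3, push Z → (q3, aaca, Z)
  read a, top Z: go to q0, push CCZ → (q0, aca, CCZ)
  read a, top C: go to q0, push ε → (q0, ca, CZ)
  read c, top C: go to q2, push ε → (q2, a, Z)
  read a, top Z: go to q1, push ε → (q1, ε, ε)
All input consumed and the stack is empty.

Accept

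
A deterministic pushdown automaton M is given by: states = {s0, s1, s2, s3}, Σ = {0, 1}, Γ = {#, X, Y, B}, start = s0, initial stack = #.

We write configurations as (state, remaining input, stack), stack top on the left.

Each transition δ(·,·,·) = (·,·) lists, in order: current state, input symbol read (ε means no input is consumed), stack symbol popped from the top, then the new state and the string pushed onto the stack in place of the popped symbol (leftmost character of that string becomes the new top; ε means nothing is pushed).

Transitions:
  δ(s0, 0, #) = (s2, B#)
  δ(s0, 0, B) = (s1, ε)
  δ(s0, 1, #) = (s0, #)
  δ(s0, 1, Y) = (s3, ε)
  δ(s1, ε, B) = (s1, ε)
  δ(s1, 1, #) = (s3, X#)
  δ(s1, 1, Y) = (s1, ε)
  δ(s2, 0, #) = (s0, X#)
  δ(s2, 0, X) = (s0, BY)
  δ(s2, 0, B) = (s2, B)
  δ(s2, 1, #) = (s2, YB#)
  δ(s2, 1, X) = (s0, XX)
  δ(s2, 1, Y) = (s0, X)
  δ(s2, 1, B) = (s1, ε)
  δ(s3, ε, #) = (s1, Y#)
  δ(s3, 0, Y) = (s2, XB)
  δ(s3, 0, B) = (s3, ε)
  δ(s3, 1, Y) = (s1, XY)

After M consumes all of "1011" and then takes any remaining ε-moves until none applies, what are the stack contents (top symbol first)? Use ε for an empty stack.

X#

(s0, 1011, #) ⊢ (s0, 011, #) ⊢ (s2, 11, B#) ⊢ (s1, 1, #) ⊢ (s3, ε, X#)
All input consumed in state s3 with stack X#.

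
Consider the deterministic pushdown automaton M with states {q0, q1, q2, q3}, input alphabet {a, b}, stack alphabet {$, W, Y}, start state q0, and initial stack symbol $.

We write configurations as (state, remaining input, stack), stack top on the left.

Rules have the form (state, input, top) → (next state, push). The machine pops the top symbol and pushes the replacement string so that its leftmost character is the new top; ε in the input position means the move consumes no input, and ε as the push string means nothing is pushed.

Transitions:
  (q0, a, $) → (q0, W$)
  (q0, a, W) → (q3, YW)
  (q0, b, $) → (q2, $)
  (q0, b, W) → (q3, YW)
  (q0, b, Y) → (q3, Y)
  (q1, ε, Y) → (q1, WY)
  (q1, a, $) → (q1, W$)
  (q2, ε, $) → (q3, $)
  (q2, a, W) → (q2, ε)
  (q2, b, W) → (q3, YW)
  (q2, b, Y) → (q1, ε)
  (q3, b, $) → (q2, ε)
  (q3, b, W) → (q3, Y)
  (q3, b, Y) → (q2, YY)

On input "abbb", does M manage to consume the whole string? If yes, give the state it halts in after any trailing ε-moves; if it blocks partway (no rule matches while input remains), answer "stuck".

q1

(q0, abbb, $)
  read a, top $: go to q0, push W$ → (q0, bbb, W$)
  read b, top W: go to q3, push YW → (q3, bb, YW$)
  read b, top Y: go to q2, push YY → (q2, b, YYW$)
  read b, top Y: go to q1, push ε → (q1, ε, YW$)
  ε-move, top Y: go to q1, push WY → (q1, ε, WYW$)
All input consumed; M is in state q1.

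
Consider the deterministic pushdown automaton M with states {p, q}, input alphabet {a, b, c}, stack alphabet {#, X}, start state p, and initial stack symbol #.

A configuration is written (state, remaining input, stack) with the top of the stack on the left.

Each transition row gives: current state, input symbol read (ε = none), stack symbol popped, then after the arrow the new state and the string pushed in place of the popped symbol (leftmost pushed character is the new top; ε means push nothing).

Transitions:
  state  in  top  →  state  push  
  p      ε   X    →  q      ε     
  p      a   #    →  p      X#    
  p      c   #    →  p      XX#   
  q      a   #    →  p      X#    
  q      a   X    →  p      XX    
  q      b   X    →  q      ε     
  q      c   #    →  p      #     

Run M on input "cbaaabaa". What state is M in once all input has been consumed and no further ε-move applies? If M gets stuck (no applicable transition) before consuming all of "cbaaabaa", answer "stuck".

(p, cbaaabaa, #)
  read c, top #: go to p, push XX# → (p, baaabaa, XX#)
  ε-move, top X: go to q, push ε → (q, baaabaa, X#)
  read b, top X: go to q, push ε → (q, aaabaa, #)
  read a, top #: go to p, push X# → (p, aabaa, X#)
  ε-move, top X: go to q, push ε → (q, aabaa, #)
  read a, top #: go to p, push X# → (p, abaa, X#)
  ε-move, top X: go to q, push ε → (q, abaa, #)
  read a, top #: go to p, push X# → (p, baa, X#)
  ε-move, top X: go to q, push ε → (q, baa, #)
No transition for (q, b, top #); M blocks with input baa remaining.

stuck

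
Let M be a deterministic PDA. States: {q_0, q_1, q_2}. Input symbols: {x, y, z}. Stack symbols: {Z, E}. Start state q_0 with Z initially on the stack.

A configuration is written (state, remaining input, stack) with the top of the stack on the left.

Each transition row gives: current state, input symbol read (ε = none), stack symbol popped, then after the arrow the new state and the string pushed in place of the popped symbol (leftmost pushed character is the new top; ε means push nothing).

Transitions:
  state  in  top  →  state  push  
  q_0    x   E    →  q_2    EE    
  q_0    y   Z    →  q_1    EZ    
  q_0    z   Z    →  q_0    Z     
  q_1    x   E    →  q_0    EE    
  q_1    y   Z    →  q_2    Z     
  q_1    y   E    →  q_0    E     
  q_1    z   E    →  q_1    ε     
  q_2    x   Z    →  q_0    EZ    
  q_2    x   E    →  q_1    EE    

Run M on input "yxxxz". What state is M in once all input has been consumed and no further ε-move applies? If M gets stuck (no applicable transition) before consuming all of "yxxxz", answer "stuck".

q_1

(q_0, yxxxz, Z)
  read y, top Z: go to q_1, push EZ → (q_1, xxxz, EZ)
  read x, top E: go to q_0, push EE → (q_0, xxz, EEZ)
  read x, top E: go to q_2, push EE → (q_2, xz, EEEZ)
  read x, top E: go to q_1, push EE → (q_1, z, EEEEZ)
  read z, top E: go to q_1, push ε → (q_1, ε, EEEZ)
All input consumed; M is in state q_1.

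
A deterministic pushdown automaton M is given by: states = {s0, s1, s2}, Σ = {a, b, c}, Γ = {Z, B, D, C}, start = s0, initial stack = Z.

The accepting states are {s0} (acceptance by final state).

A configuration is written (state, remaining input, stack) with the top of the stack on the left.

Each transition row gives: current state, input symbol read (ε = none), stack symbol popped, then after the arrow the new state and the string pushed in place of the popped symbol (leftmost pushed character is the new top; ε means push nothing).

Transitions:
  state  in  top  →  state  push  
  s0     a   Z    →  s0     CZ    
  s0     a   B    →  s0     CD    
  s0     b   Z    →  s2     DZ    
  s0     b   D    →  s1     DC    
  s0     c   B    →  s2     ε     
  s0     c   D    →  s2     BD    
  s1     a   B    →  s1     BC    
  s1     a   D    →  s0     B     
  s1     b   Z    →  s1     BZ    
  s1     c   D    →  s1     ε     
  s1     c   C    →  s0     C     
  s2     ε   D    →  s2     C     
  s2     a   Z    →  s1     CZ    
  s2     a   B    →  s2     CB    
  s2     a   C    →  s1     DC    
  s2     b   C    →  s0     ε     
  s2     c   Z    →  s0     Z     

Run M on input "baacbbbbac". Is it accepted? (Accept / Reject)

(s0, baacbbbbac, Z) ⊢ (s2, aacbbbbac, DZ) ⊢ (s2, aacbbbbac, CZ) ⊢ (s1, acbbbbac, DCZ) ⊢ (s0, cbbbbac, BCZ) ⊢ (s2, bbbbac, CZ) ⊢ (s0, bbbac, Z) ⊢ (s2, bbac, DZ) ⊢ (s2, bbac, CZ) ⊢ (s0, bac, Z) ⊢ (s2, ac, DZ) ⊢ (s2, ac, CZ) ⊢ (s1, c, DCZ) ⊢ (s1, ε, CZ)
All input consumed; state s1 ∉ F and no further ε-move applies.

Reject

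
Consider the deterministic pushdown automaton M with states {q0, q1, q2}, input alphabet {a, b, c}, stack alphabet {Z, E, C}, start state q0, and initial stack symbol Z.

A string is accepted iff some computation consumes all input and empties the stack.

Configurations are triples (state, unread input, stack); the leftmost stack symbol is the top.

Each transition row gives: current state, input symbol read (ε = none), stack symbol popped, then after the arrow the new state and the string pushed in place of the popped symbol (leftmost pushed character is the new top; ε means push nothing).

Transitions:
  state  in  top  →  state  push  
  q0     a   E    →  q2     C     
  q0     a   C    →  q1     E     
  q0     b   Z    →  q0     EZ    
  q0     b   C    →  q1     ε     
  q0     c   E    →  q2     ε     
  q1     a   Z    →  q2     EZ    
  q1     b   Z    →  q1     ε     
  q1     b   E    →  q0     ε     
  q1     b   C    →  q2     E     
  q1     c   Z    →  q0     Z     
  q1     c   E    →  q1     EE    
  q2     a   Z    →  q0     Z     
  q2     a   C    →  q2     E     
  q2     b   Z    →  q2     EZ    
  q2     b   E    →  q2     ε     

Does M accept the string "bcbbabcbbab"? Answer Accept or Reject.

(q0, bcbbabcbbab, Z)
  read b, top Z: go to q0, push EZ → (q0, cbbabcbbab, EZ)
  read c, top E: go to q2, push ε → (q2, bbabcbbab, Z)
  read b, top Z: go to q2, push EZ → (q2, babcbbab, EZ)
  read b, top E: go to q2, push ε → (q2, abcbbab, Z)
  read a, top Z: go to q0, push Z → (q0, bcbbab, Z)
  read b, top Z: go to q0, push EZ → (q0, cbbab, EZ)
  read c, top E: go to q2, push ε → (q2, bbab, Z)
  read b, top Z: go to q2, push EZ → (q2, bab, EZ)
  read b, top E: go to q2, push ε → (q2, ab, Z)
  read a, top Z: go to q0, push Z → (q0, b, Z)
  read b, top Z: go to q0, push EZ → (q0, ε, EZ)
All input consumed; stack is EZ, not empty, and no further ε-move applies.

Reject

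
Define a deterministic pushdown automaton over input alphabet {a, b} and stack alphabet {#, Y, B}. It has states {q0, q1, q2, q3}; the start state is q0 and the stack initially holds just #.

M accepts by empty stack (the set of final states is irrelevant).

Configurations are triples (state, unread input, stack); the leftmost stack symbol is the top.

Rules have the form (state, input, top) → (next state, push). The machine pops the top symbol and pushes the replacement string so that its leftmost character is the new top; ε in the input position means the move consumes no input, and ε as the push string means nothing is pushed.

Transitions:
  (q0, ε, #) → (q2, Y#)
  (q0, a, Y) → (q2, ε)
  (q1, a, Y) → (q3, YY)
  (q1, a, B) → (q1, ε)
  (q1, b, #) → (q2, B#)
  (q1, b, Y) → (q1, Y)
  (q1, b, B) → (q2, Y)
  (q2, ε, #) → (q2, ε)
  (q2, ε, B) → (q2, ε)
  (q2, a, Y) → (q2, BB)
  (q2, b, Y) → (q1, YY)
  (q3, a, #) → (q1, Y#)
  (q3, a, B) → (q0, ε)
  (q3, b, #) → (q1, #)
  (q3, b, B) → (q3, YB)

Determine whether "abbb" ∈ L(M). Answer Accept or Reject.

(q0, abbb, #)
  ε-move, top #: go to q2, push Y# → (q2, abbb, Y#)
  read a, top Y: go to q2, push BB → (q2, bbb, BB#)
  ε-move, top B: go to q2, push ε → (q2, bbb, B#)
  ε-move, top B: go to q2, push ε → (q2, bbb, #)
  ε-move, top #: go to q2, push ε → (q2, bbb, ε)
No transition applies at (q2, bbb, ε); input not fully consumed.

Reject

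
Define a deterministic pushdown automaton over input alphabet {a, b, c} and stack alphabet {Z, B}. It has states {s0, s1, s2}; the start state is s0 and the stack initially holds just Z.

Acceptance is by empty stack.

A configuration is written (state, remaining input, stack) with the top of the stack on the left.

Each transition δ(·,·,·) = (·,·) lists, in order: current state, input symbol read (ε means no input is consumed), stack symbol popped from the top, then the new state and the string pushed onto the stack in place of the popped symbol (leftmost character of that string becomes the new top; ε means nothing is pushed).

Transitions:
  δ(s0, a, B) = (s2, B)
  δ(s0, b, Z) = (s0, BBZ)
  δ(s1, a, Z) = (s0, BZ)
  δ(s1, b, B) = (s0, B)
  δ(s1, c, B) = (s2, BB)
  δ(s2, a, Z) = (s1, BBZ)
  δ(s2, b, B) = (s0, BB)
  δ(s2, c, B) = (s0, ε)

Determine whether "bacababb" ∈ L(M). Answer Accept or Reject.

(s0, bacababb, Z) ⊢ (s0, acababb, BBZ) ⊢ (s2, cababb, BBZ) ⊢ (s0, ababb, BZ) ⊢ (s2, babb, BZ) ⊢ (s0, abb, BBZ) ⊢ (s2, bb, BBZ) ⊢ (s0, b, BBBZ)
No transition applies at (s0, b, BBBZ); input not fully consumed.

Reject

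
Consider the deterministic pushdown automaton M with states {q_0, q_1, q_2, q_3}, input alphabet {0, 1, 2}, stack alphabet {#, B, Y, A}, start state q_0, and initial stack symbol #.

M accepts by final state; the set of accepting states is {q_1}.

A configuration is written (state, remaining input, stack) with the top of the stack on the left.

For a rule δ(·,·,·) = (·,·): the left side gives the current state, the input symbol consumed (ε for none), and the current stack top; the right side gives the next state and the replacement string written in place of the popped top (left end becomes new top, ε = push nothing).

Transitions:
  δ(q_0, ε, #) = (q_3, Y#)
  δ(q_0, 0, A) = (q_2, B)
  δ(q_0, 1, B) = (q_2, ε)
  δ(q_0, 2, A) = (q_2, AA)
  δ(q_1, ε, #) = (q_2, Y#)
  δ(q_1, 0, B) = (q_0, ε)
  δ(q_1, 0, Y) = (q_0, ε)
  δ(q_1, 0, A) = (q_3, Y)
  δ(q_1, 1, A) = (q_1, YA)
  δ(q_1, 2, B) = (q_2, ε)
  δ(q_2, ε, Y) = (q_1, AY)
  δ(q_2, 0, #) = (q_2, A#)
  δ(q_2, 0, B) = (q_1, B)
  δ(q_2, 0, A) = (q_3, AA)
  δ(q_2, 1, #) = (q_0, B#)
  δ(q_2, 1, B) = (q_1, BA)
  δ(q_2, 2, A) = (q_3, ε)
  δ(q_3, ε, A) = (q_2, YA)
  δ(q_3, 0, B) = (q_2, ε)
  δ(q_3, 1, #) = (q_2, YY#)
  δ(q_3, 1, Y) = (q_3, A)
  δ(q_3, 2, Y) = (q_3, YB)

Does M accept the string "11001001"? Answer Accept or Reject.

Accept

(q_0, 11001001, #) ⊢ (q_3, 11001001, Y#) ⊢ (q_3, 1001001, A#) ⊢ (q_2, 1001001, YA#) ⊢ (q_1, 1001001, AYA#) ⊢ (q_1, 001001, YAYA#) ⊢ (q_0, 01001, AYA#) ⊢ (q_2, 1001, BYA#) ⊢ (q_1, 001, BAYA#) ⊢ (q_0, 01, AYA#) ⊢ (q_2, 1, BYA#) ⊢ (q_1, ε, BAYA#)
All input consumed; state q_1 ∈ F.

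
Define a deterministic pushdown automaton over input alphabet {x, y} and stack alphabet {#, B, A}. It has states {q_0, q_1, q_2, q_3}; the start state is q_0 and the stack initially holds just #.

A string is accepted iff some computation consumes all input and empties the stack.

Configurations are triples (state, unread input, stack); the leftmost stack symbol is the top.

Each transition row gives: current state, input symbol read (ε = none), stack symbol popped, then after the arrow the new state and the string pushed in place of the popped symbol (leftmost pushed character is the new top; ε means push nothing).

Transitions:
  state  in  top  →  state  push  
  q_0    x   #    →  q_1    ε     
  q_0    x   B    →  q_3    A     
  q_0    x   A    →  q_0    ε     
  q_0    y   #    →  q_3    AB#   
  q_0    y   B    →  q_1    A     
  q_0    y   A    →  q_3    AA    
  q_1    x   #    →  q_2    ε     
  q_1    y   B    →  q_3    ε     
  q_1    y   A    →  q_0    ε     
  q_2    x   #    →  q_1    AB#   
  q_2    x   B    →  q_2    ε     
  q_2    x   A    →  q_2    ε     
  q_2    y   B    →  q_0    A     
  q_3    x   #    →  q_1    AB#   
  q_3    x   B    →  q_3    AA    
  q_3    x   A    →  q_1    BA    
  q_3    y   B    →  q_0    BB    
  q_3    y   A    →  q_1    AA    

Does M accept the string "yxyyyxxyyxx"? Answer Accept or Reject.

Accept

(q_0, yxyyyxxyyxx, #)
  read y, top #: go to q_3, push AB# → (q_3, xyyyxxyyxx, AB#)
  read x, top A: go to q_1, push BA → (q_1, yyyxxyyxx, BAB#)
  read y, top B: go to q_3, push ε → (q_3, yyxxyyxx, AB#)
  read y, top A: go to q_1, push AA → (q_1, yxxyyxx, AAB#)
  read y, top A: go to q_0, push ε → (q_0, xxyyxx, AB#)
  read x, top A: go to q_0, push ε → (q_0, xyyxx, B#)
  read x, top B: go to q_3, push A → (q_3, yyxx, A#)
  read y, top A: go to q_1, push AA → (q_1, yxx, AA#)
  read y, top A: go to q_0, push ε → (q_0, xx, A#)
  read x, top A: go to q_0, push ε → (q_0, x, #)
  read x, top #: go to q_1, push ε → (q_1, ε, ε)
All input consumed and the stack is empty.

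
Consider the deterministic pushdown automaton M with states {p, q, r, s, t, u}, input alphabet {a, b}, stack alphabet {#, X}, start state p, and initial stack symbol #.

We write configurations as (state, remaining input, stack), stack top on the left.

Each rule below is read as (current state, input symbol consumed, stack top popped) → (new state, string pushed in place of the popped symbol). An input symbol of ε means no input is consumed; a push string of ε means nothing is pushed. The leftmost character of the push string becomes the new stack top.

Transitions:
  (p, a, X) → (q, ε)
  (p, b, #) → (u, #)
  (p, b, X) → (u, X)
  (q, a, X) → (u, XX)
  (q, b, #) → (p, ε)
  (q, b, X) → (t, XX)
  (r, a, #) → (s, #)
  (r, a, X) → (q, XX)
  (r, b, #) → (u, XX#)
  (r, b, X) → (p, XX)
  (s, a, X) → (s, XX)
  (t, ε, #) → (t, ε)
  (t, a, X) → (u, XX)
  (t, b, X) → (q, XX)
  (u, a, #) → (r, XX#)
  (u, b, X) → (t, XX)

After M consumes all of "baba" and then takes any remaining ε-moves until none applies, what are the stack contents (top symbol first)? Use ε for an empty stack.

(p, baba, #) ⊢ (u, aba, #) ⊢ (r, ba, XX#) ⊢ (p, a, XXX#) ⊢ (q, ε, XX#)
All input consumed in state q with stack XX#.

XX#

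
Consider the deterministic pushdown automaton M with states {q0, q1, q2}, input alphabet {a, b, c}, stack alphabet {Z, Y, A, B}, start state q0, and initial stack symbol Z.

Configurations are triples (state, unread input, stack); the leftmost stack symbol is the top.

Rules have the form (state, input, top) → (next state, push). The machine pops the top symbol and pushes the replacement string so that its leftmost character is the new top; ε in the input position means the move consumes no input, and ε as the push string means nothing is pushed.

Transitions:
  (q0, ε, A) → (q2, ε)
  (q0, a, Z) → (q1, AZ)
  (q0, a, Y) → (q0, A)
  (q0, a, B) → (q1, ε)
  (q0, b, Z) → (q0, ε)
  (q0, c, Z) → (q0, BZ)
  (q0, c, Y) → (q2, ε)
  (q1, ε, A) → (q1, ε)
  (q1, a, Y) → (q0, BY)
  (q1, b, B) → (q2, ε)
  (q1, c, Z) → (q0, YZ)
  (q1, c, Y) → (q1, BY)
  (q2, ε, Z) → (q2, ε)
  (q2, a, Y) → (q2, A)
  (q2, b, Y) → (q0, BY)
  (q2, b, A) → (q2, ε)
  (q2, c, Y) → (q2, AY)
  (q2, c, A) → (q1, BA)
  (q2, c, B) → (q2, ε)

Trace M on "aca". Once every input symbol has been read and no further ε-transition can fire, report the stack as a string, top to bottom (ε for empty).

ε

(q0, aca, Z) ⊢ (q1, ca, AZ) ⊢ (q1, ca, Z) ⊢ (q0, a, YZ) ⊢ (q0, ε, AZ) ⊢ (q2, ε, Z) ⊢ (q2, ε, ε)
All input consumed in state q2 with stack ε.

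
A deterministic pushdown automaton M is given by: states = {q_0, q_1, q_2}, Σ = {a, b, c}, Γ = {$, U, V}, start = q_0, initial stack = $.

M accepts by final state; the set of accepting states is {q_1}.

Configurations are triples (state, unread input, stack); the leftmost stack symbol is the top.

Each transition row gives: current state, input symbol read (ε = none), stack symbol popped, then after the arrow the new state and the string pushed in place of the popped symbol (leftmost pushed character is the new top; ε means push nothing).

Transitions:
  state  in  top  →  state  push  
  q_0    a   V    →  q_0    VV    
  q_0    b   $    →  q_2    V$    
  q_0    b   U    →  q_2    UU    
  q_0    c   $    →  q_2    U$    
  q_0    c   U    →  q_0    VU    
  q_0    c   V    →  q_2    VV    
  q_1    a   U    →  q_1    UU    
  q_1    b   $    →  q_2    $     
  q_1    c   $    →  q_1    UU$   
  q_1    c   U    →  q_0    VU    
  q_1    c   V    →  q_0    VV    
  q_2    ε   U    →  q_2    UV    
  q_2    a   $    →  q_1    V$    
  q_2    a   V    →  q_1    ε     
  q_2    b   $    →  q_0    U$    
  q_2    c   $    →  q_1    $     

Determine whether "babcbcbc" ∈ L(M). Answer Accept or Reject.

(q_0, babcbcbc, $) ⊢ (q_2, abcbcbc, V$) ⊢ (q_1, bcbcbc, $) ⊢ (q_2, cbcbc, $) ⊢ (q_1, bcbc, $) ⊢ (q_2, cbc, $) ⊢ (q_1, bc, $) ⊢ (q_2, c, $) ⊢ (q_1, ε, $)
All input consumed; state q_1 ∈ F.

Accept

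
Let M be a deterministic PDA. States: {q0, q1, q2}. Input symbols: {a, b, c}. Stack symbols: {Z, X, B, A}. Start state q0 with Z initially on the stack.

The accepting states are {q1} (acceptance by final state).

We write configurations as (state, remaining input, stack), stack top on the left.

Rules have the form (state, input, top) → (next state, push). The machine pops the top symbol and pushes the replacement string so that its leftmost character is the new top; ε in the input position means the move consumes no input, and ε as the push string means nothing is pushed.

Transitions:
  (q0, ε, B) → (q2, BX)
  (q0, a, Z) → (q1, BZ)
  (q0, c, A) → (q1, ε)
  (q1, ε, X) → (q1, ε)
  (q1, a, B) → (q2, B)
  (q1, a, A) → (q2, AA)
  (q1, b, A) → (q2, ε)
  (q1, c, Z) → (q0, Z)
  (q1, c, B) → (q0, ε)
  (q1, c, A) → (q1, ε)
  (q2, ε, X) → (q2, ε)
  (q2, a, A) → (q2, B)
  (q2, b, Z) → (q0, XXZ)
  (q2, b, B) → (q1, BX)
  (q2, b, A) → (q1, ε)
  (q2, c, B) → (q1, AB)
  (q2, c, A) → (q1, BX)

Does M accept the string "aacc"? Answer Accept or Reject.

(q0, aacc, Z) ⊢ (q1, acc, BZ) ⊢ (q2, cc, BZ) ⊢ (q1, c, ABZ) ⊢ (q1, ε, BZ)
All input consumed; state q1 ∈ F.

Accept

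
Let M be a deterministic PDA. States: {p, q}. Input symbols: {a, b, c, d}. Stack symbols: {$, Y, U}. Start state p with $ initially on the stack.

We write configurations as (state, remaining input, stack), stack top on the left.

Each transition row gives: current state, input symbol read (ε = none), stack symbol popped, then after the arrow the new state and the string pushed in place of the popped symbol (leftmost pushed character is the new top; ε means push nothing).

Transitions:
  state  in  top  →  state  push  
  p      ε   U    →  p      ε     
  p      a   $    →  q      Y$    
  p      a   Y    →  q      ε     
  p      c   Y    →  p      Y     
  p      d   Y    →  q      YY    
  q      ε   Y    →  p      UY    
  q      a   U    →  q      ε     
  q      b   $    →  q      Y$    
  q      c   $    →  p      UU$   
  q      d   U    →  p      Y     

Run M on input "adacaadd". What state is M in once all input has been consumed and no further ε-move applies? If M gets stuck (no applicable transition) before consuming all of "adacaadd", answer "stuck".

(p, adacaadd, $)
  read a, top $: go to q, push Y$ → (q, dacaadd, Y$)
  ε-move, top Y: go to p, push UY → (p, dacaadd, UY$)
  ε-move, top U: go to p, push ε → (p, dacaadd, Y$)
  read d, top Y: go to q, push YY → (q, acaadd, YY$)
  ε-move, top Y: go to p, push UY → (p, acaadd, UYY$)
  ε-move, top U: go to p, push ε → (p, acaadd, YY$)
  read a, top Y: go to q, push ε → (q, caadd, Y$)
  ε-move, top Y: go to p, push UY → (p, caadd, UY$)
  ε-move, top U: go to p, push ε → (p, caadd, Y$)
  read c, top Y: go to p, push Y → (p, aadd, Y$)
  read a, top Y: go to q, push ε → (q, add, $)
No transition for (q, a, top $); M blocks with input add remaining.

stuck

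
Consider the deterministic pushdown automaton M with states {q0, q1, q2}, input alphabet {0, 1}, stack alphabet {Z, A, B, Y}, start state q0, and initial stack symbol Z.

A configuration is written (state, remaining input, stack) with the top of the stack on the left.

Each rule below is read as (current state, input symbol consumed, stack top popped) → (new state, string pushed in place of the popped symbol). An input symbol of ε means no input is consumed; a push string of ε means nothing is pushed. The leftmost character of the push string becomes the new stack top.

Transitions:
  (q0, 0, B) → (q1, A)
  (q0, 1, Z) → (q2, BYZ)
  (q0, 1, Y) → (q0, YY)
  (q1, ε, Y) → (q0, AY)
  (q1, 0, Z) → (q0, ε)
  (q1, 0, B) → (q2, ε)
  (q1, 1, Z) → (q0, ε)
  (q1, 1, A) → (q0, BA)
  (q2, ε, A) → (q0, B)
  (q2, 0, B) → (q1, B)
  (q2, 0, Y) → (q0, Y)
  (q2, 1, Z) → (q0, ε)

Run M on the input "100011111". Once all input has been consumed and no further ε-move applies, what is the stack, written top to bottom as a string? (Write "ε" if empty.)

(q0, 100011111, Z)
  read 1, top Z: go to q2, push BYZ → (q2, 00011111, BYZ)
  read 0, top B: go to q1, push B → (q1, 0011111, BYZ)
  read 0, top B: go to q2, push ε → (q2, 011111, YZ)
  read 0, top Y: go to q0, push Y → (q0, 11111, YZ)
  read 1, top Y: go to q0, push YY → (q0, 1111, YYZ)
  read 1, top Y: go to q0, push YY → (q0, 111, YYYZ)
  read 1, top Y: go to q0, push YY → (q0, 11, YYYYZ)
  read 1, top Y: go to q0, push YY → (q0, 1, YYYYYZ)
  read 1, top Y: go to q0, push YY → (q0, ε, YYYYYYZ)
All input consumed in state q0 with stack YYYYYYZ.

YYYYYYZ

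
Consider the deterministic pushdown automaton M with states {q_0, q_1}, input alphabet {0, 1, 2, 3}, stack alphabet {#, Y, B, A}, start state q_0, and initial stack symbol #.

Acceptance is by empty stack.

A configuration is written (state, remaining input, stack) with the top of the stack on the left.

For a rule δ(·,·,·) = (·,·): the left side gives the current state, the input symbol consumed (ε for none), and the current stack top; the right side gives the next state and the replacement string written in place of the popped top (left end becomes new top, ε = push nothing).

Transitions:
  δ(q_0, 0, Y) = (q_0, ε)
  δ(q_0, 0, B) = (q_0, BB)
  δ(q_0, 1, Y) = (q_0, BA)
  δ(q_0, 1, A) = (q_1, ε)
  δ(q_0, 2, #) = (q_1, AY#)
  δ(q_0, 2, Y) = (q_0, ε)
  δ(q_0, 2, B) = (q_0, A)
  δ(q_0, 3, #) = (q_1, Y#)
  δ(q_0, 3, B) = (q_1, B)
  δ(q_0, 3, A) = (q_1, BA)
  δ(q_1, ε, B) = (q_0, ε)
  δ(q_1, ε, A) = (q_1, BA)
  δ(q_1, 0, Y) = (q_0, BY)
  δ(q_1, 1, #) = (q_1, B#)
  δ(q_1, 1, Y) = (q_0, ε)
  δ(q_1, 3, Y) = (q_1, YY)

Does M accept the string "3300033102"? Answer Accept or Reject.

(q_0, 3300033102, #)
  read 3, top #: go to q_1, push Y# → (q_1, 300033102, Y#)
  read 3, top Y: go to q_1, push YY → (q_1, 00033102, YY#)
  read 0, top Y: go to q_0, push BY → (q_0, 0033102, BYY#)
  read 0, top B: go to q_0, push BB → (q_0, 033102, BBYY#)
  read 0, top B: go to q_0, push BB → (q_0, 33102, BBBYY#)
  read 3, top B: go to q_1, push B → (q_1, 3102, BBBYY#)
  ε-move, top B: go to q_0, push ε → (q_0, 3102, BBYY#)
  read 3, top B: go to q_1, push B → (q_1, 102, BBYY#)
  ε-move, top B: go to q_0, push ε → (q_0, 102, BYY#)
No transition applies at (q_0, 102, BYY#); input not fully consumed.

Reject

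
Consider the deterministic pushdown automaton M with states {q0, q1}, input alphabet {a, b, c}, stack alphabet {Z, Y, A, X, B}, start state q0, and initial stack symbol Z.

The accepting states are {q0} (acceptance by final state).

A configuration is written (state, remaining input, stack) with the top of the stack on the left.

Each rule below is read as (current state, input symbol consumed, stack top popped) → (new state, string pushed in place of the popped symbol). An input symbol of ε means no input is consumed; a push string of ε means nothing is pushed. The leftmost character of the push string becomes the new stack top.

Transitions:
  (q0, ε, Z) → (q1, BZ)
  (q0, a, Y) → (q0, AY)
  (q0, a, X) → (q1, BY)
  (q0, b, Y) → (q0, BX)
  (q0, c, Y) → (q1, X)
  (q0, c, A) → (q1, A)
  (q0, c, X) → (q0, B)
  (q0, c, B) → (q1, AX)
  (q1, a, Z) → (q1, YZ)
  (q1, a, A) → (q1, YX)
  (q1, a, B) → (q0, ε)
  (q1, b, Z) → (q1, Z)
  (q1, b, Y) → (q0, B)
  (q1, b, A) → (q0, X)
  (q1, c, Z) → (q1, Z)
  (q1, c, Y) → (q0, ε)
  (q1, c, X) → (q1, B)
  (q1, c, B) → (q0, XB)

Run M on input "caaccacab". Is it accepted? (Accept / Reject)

Accept

(q0, caaccacab, Z)
  ε-move, top Z: go to q1, push BZ → (q1, caaccacab, BZ)
  read c, top B: go to q0, push XB → (q0, aaccacab, XBZ)
  read a, top X: go to q1, push BY → (q1, accacab, BYBZ)
  read a, top B: go to q0, push ε → (q0, ccacab, YBZ)
  read c, top Y: go to q1, push X → (q1, cacab, XBZ)
  read c, top X: go to q1, push B → (q1, acab, BBZ)
  read a, top B: go to q0, push ε → (q0, cab, BZ)
  read c, top B: go to q1, push AX → (q1, ab, AXZ)
  read a, top A: go to q1, push YX → (q1, b, YXXZ)
  read b, top Y: go to q0, push B → (q0, ε, BXXZ)
All input consumed; state q0 ∈ F.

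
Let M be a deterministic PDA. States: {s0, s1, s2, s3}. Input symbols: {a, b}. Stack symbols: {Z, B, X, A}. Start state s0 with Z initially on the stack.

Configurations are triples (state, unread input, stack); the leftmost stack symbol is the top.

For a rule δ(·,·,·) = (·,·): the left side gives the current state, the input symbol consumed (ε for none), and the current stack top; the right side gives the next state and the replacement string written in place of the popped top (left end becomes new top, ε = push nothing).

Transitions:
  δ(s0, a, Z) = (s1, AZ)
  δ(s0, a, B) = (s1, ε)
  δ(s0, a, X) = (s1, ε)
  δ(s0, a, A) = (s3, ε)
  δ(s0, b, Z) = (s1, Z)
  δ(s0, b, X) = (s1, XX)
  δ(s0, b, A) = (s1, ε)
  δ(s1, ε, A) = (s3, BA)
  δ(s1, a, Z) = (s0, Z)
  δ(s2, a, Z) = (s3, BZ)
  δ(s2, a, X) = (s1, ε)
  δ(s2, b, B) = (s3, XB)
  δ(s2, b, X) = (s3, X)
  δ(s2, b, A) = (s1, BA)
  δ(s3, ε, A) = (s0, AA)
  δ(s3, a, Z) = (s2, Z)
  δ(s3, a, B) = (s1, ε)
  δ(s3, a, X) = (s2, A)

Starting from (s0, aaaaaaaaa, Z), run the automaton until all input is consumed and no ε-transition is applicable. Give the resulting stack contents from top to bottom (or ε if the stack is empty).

BAZ

(s0, aaaaaaaaa, Z) ⊢ (s1, aaaaaaaa, AZ) ⊢ (s3, aaaaaaaa, BAZ) ⊢ (s1, aaaaaaa, AZ) ⊢ (s3, aaaaaaa, BAZ) ⊢ (s1, aaaaaa, AZ) ⊢ (s3, aaaaaa, BAZ) ⊢ (s1, aaaaa, AZ) ⊢ (s3, aaaaa, BAZ) ⊢ (s1, aaaa, AZ) ⊢ (s3, aaaa, BAZ) ⊢ (s1, aaa, AZ) ⊢ (s3, aaa, BAZ) ⊢ (s1, aa, AZ) ⊢ (s3, aa, BAZ) ⊢ (s1, a, AZ) ⊢ (s3, a, BAZ) ⊢ (s1, ε, AZ) ⊢ (s3, ε, BAZ)
All input consumed in state s3 with stack BAZ.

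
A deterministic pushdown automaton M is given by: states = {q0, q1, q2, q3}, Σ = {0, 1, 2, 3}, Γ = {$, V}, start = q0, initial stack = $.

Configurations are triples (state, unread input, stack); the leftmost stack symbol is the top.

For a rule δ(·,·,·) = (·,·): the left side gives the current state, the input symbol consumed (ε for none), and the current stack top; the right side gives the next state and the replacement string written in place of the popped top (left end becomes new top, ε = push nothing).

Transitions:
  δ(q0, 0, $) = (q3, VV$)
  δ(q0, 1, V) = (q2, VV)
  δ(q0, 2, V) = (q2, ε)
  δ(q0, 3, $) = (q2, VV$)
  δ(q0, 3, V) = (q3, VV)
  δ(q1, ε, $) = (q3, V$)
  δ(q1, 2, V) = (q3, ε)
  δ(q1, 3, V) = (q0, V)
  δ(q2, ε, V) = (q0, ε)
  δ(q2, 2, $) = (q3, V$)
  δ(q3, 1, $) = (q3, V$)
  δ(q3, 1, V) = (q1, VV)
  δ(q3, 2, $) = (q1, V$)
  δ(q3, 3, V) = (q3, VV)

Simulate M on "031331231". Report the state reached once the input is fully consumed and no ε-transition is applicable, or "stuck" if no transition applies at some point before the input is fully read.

q1

(q0, 031331231, $)
  read 0, top $: go to q3, push VV$ → (q3, 31331231, VV$)
  read 3, top V: go to q3, push VV → (q3, 1331231, VVV$)
  read 1, top V: go to q1, push VV → (q1, 331231, VVVV$)
  read 3, top V: go to q0, push V → (q0, 31231, VVVV$)
  read 3, top V: go to q3, push VV → (q3, 1231, VVVVV$)
  read 1, top V: go to q1, push VV → (q1, 231, VVVVVV$)
  read 2, top V: go to q3, push ε → (q3, 31, VVVVV$)
  read 3, top V: go to q3, push VV → (q3, 1, VVVVVV$)
  read 1, top V: go to q1, push VV → (q1, ε, VVVVVVV$)
All input consumed; M is in state q1.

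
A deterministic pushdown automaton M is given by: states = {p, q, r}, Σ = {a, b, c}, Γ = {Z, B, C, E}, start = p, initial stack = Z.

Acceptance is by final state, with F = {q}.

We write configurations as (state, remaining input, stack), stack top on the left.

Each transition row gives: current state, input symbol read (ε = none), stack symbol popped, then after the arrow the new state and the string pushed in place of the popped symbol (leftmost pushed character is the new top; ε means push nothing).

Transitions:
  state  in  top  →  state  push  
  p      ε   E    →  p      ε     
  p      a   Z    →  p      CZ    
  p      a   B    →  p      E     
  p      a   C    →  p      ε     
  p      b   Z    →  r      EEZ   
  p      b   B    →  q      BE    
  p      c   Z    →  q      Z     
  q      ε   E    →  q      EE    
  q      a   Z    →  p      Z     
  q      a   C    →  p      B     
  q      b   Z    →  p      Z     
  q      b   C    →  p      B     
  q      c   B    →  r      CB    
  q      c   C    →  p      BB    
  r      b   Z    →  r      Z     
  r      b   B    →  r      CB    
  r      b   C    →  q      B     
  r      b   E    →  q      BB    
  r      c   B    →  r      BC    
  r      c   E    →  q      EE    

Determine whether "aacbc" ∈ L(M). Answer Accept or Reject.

Accept

(p, aacbc, Z) ⊢ (p, acbc, CZ) ⊢ (p, cbc, Z) ⊢ (q, bc, Z) ⊢ (p, c, Z) ⊢ (q, ε, Z)
All input consumed; state q ∈ F.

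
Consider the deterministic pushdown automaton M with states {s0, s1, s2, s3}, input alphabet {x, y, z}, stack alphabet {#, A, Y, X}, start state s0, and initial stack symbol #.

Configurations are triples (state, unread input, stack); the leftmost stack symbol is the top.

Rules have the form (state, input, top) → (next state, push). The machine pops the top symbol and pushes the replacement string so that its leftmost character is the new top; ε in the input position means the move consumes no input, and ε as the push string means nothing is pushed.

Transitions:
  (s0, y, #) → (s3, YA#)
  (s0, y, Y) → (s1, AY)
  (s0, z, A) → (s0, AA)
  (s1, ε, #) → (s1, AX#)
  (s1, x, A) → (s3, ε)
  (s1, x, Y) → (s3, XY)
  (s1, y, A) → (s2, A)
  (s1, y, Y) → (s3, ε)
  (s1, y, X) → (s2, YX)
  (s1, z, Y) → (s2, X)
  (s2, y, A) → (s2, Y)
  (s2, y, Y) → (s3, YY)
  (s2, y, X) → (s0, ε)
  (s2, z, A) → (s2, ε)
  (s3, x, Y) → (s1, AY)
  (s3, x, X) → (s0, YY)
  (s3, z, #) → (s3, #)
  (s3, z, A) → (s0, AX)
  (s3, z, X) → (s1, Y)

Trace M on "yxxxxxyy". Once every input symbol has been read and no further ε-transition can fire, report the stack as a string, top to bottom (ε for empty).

YYA#

(s0, yxxxxxyy, #)
  read y, top #: go to s3, push YA# → (s3, xxxxxyy, YA#)
  read x, top Y: go to s1, push AY → (s1, xxxxyy, AYA#)
  read x, top A: go to s3, push ε → (s3, xxxyy, YA#)
  read x, top Y: go to s1, push AY → (s1, xxyy, AYA#)
  read x, top A: go to s3, push ε → (s3, xyy, YA#)
  read x, top Y: go to s1, push AY → (s1, yy, AYA#)
  read y, top A: go to s2, push A → (s2, y, AYA#)
  read y, top A: go to s2, push Y → (s2, ε, YYA#)
All input consumed in state s2 with stack YYA#.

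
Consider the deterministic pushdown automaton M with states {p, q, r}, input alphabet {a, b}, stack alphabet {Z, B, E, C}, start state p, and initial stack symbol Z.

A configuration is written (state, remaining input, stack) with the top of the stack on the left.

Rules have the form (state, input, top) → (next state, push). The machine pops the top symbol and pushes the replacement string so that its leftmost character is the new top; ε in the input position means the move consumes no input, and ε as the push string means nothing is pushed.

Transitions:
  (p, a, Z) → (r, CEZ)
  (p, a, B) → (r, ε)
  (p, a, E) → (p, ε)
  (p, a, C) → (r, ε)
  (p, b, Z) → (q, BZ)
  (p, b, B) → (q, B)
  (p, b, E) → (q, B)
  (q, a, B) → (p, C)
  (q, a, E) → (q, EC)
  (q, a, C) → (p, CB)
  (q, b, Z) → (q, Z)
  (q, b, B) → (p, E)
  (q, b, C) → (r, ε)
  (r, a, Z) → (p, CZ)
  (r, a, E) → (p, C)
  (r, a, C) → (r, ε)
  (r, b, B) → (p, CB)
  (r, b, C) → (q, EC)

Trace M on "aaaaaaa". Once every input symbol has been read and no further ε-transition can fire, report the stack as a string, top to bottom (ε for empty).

(p, aaaaaaa, Z)
  read a, top Z: go to r, push CEZ → (r, aaaaaa, CEZ)
  read a, top C: go to r, push ε → (r, aaaaa, EZ)
  read a, top E: go to p, push C → (p, aaaa, CZ)
  read a, top C: go to r, push ε → (r, aaa, Z)
  read a, top Z: go to p, push CZ → (p, aa, CZ)
  read a, top C: go to r, push ε → (r, a, Z)
  read a, top Z: go to p, push CZ → (p, ε, CZ)
All input consumed in state p with stack CZ.

CZ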